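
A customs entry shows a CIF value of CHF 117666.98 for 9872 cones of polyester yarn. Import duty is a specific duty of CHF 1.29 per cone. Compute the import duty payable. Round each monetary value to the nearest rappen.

Import duty: CHF 12734.88

Import duty = 9872 × 1.29 = 12734.88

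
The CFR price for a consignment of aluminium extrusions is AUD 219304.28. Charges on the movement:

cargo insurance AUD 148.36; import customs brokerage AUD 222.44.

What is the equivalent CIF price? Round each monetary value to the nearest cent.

CIF price: AUD 219452.64

Not relevant to the conversion: brokerage — on the buyer under both terms; not part of either seller's price.
From CFR to CIF, the seller additionally bears: insurance.
CIF price = 219304.28 + 148.36 = 219452.64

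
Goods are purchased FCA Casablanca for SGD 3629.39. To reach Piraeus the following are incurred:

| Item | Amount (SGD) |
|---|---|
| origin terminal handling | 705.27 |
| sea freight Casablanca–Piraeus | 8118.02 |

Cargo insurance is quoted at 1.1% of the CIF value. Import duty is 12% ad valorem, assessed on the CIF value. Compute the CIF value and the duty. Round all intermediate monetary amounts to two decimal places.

Let C be the CIF value. C = FCA price + pre-shipment costs + freight + 1.1% × C
C − 1.1% × C = 3629.39 + 705.27 + 8118.02
0.989 × C = 12452.68
C = 12452.68 / 0.989 = 12591.18
Insurance premium = 1.1% × 12591.18 = 138.50
Import duty = 12591.18 × 12% = 1510.94

CIF value: SGD 12591.18; import duty: SGD 1510.94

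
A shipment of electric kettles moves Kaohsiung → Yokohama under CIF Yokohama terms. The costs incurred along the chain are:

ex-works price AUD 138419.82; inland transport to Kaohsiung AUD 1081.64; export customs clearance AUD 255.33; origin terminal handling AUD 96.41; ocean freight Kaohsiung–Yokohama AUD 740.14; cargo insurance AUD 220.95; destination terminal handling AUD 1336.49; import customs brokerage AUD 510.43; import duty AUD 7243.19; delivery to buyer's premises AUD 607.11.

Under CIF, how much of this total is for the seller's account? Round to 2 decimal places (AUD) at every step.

Seller's account: AUD 140814.29

CIF: the seller pays costs through ocean freight and marine insurance to the destination port.
Seller's account: goods 138419.82 + inland to port 1081.64 + export clearance 255.33 + origin terminal 96.41 + freight 740.14 + insurance 220.95 = 140814.29
Buyer's account: destination terminal 1336.49 + brokerage 510.43 + duty 7243.19 + delivery 607.11 = 9697.22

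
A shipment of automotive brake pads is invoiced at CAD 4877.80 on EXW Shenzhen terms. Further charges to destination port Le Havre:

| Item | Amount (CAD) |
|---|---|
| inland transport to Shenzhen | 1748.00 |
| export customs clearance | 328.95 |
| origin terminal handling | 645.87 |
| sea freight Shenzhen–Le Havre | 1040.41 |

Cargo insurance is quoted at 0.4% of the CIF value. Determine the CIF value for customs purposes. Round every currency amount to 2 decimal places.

Let C be the CIF value. C = EXW price + pre-shipment costs + freight + 0.4% × C
C − 0.4% × C = 4877.80 + 1748.00 + 328.95 + 645.87 + 1040.41
0.996 × C = 8641.03
C = 8641.03 / 0.996 = 8675.73
Insurance premium = 0.4% × 8675.73 = 34.70

CIF value: CAD 8675.73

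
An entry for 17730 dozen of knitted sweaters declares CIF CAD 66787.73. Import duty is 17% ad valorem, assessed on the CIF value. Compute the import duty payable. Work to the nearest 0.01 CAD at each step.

Import duty: CAD 11353.91

Import duty = 66787.73 × 17% = 11353.91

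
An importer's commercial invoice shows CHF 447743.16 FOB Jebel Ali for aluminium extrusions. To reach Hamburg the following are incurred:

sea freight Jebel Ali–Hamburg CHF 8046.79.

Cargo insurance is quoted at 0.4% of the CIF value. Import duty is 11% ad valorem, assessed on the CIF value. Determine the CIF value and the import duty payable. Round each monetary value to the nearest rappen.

Let C be the CIF value. C = FOB price + freight + 0.4% × C
C − 0.4% × C = 447743.16 + 8046.79
0.996 × C = 455789.95
C = 455789.95 / 0.996 = 457620.43
Insurance premium = 0.4% × 457620.43 = 1830.48
Import duty = 457620.43 × 11% = 50338.25

CIF value: CHF 457620.43; import duty: CHF 50338.25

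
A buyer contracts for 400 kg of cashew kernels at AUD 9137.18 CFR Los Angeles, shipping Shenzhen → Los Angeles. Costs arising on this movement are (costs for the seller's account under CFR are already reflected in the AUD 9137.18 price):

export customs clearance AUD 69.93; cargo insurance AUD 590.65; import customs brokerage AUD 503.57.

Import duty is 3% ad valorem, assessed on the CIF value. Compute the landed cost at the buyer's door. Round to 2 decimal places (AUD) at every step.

Total landed cost: AUD 10523.23

CFR: the seller pays costs through ocean freight to the destination port, but not insurance.
Already in the invoice (seller's account under CFR): export clearance — exclude.
CIF value = CFR price + insurance = 9137.18 + 590.65 = 9727.83
Import duty = 9727.83 × 3% = 291.83
Buyer bears: insurance 590.65 + brokerage 503.57 + duty 291.83 = 1386.05
Landed cost = invoice 9137.18 + 1386.05 = 10523.23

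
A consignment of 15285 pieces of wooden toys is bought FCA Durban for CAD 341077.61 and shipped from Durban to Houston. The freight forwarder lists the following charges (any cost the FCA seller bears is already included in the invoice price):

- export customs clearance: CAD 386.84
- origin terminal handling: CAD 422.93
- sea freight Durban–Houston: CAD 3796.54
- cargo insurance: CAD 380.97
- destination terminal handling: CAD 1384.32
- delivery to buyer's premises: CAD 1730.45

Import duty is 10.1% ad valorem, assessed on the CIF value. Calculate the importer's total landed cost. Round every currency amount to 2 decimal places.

Total landed cost: CAD 383706.30

FCA: the seller delivers export-cleared goods to the carrier; the buyer bears costs from that point.
Already in the invoice (seller's account under FCA): export clearance — exclude.
CIF value = FCA price + origin terminal + freight + insurance = 341077.61 + 422.93 + 3796.54 + 380.97 = 345678.05
Import duty = 345678.05 × 10.1% = 34913.48
Buyer bears: origin terminal 422.93 + freight 3796.54 + insurance 380.97 + destination terminal 1384.32 + delivery 1730.45 + duty 34913.48 = 42628.69
Landed cost = invoice 341077.61 + 42628.69 = 383706.30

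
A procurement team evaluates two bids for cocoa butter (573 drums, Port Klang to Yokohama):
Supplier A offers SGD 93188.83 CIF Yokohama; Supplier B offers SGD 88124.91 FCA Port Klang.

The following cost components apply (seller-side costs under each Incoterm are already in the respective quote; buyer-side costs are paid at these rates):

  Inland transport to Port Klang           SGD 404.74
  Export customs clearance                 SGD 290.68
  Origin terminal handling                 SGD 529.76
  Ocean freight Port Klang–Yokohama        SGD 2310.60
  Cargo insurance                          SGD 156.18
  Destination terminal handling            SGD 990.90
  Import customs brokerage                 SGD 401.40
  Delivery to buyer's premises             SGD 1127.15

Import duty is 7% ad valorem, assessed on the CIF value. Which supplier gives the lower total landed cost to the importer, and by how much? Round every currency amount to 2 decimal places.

Supplier B is cheaper by SGD 2212.10

Supplier A (CIF):
The CIF price already equals the CIF value: 93188.83
Import duty = 93188.83 × 7% = 6523.22
Buyer bears (A): 990.90 + 401.40 + 1127.15 = 2519.45
Landed cost (A) = invoice 93188.83 + 2519.45 + duty 6523.22 = 102231.50
Supplier B (FCA):
CIF value = FCA price + origin terminal + freight + insurance = 88124.91 + 529.76 + 2310.60 + 156.18 = 91121.45
Import duty = 91121.45 × 7% = 6378.50
Buyer bears (B): 529.76 + 2310.60 + 156.18 + 990.90 + 401.40 + 1127.15 = 5515.99
Landed cost (B) = invoice 88124.91 + 5515.99 + duty 6378.50 = 100019.40
Difference = |102231.50 − 100019.40| = 2212.10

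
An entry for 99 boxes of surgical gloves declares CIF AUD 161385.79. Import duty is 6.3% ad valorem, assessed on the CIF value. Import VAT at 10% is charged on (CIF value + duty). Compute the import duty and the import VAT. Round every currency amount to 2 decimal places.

Import duty: AUD 10167.30; import VAT: AUD 17155.31

Import duty = 161385.79 × 6.3% = 10167.30
VAT base = CIF + duty = 161385.79 + 10167.30 = 171553.09
Import VAT = 171553.09 × 10% = 17155.31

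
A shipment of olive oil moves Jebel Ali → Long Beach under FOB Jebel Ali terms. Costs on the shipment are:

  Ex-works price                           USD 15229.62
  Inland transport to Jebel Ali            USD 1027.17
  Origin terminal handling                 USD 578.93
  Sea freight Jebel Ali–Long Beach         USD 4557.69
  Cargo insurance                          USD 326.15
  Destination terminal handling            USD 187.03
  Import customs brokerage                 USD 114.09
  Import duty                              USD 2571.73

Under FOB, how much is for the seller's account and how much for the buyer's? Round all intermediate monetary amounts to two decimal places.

Seller: USD 16835.72; buyer: USD 7756.69

FOB: the seller bears costs until goods are on board at the origin port; the buyer bears freight, insurance and all costs thereafter.
Seller's account: goods 15229.62 + inland to port 1027.17 + origin terminal 578.93 = 16835.72
Buyer's account: freight 4557.69 + insurance 326.15 + destination terminal 187.03 + brokerage 114.09 + duty 2571.73 = 7756.69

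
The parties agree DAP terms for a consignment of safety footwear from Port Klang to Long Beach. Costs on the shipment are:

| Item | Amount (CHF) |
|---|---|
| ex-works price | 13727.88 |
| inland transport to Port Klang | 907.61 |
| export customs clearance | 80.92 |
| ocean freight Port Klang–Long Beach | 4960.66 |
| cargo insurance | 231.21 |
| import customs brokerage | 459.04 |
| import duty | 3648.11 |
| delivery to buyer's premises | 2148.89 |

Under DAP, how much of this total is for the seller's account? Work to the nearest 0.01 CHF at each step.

Seller's account: CHF 22057.17

DAP: the seller bears all costs to the named destination except import duty and clearance.
Seller's account: goods 13727.88 + inland to port 907.61 + export clearance 80.92 + freight 4960.66 + insurance 231.21 + delivery 2148.89 = 22057.17
Buyer's account: brokerage 459.04 + duty 3648.11 = 4107.15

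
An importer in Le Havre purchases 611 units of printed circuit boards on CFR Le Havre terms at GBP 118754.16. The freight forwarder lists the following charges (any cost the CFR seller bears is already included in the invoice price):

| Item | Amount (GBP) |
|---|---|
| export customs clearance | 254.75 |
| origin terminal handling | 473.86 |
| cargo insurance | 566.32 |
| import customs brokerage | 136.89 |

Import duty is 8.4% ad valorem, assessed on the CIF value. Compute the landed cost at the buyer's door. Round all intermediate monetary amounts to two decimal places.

Total landed cost: GBP 129480.29

CFR: the seller pays costs through ocean freight to the destination port, but not insurance.
Already in the invoice (seller's account under CFR): export clearance, origin terminal — exclude.
CIF value = CFR price + insurance = 118754.16 + 566.32 = 119320.48
Import duty = 119320.48 × 8.4% = 10022.92
Buyer bears: insurance 566.32 + brokerage 136.89 + duty 10022.92 = 10726.13
Landed cost = invoice 118754.16 + 10726.13 = 129480.29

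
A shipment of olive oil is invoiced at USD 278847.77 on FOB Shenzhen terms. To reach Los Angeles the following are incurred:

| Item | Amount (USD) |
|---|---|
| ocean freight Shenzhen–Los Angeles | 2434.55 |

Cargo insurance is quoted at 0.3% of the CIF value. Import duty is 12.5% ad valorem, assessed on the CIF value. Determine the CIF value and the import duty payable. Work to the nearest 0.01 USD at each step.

Let C be the CIF value. C = FOB price + freight + 0.3% × C
C − 0.3% × C = 278847.77 + 2434.55
0.997 × C = 281282.32
C = 281282.32 / 0.997 = 282128.71
Insurance premium = 0.3% × 282128.71 = 846.39
Import duty = 282128.71 × 12.5% = 35266.09

CIF value: USD 282128.71; import duty: USD 35266.09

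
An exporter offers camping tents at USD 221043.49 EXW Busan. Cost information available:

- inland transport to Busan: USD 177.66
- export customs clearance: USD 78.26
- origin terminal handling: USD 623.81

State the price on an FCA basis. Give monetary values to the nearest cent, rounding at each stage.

FCA price: USD 221299.41

Not relevant to the conversion: origin terminal — on the buyer under both terms; not part of either seller's price.
From EXW to FCA, the seller additionally bears: inland to port, export clearance.
FCA price = 221043.49 + 177.66 + 78.26 = 221299.41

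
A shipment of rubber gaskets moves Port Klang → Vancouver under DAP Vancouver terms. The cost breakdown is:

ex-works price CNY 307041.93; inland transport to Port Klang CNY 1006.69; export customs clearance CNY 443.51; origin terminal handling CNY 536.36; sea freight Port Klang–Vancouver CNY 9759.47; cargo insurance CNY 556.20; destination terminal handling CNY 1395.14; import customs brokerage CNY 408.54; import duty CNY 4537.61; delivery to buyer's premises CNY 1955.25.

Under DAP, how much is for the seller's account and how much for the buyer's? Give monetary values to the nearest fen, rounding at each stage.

Seller: CNY 322694.55; buyer: CNY 4946.15

DAP: the seller bears all costs to the named destination except import duty and clearance.
Seller's account: goods 307041.93 + inland to port 1006.69 + export clearance 443.51 + origin terminal 536.36 + freight 9759.47 + insurance 556.20 + destination terminal 1395.14 + delivery 1955.25 = 322694.55
Buyer's account: brokerage 408.54 + duty 4537.61 = 4946.15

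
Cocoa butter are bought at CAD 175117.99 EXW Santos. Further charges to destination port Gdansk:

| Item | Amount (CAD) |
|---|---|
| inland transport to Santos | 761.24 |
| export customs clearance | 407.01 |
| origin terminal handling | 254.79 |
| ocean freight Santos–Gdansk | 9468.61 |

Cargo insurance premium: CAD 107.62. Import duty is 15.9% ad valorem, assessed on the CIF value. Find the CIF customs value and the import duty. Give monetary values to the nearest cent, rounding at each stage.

CIF value: CAD 186117.26; import duty: CAD 29592.64

CIF = EXW price + pre-shipment costs + freight + insurance
CIF = 175117.99 + 761.24 + 407.01 + 254.79 + 9468.61 + 107.62 = 186117.26
Import duty = 186117.26 × 15.9% = 29592.64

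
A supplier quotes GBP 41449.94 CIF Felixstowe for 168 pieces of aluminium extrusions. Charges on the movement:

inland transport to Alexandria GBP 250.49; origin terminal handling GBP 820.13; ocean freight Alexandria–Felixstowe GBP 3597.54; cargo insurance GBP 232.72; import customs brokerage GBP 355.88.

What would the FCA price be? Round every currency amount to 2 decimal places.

Not relevant to the conversion: inland to port — on the seller under both CIF and FCA; already in the CIF price and stays in the FCA price. brokerage — on the buyer under both terms; not part of either seller's price.
From CIF to FCA, the seller no longer bears: origin terminal, freight, insurance.
FCA price = 41449.94 − 820.13 − 3597.54 − 232.72 = 36799.55

FCA price: GBP 36799.55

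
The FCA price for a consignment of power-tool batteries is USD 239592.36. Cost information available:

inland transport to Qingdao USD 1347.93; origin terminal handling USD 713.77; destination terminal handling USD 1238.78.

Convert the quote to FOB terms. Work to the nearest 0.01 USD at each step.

Not relevant to the conversion: inland to port — on the seller under both FCA and FOB; already in the FCA price and stays in the FOB price. destination terminal — on the buyer under both terms; not part of either seller's price.
From FCA to FOB, the seller additionally bears: origin terminal.
FOB price = 239592.36 + 713.77 = 240306.13

FOB price: USD 240306.13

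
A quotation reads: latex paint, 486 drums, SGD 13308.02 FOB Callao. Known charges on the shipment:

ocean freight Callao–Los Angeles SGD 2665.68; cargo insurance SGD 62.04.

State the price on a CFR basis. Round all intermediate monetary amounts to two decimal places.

Not relevant to the conversion: insurance — on the buyer under both terms; not part of either seller's price.
From FOB to CFR, the seller additionally bears: freight.
CFR price = 13308.02 + 2665.68 = 15973.70

CFR price: SGD 15973.70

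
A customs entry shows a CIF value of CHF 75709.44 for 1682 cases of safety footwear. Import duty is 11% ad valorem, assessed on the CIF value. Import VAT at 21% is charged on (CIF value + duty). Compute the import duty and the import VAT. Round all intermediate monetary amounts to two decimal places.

Import duty: CHF 8328.04; import VAT: CHF 17647.87

Import duty = 75709.44 × 11% = 8328.04
VAT base = CIF + duty = 75709.44 + 8328.04 = 84037.48
Import VAT = 84037.48 × 21% = 17647.87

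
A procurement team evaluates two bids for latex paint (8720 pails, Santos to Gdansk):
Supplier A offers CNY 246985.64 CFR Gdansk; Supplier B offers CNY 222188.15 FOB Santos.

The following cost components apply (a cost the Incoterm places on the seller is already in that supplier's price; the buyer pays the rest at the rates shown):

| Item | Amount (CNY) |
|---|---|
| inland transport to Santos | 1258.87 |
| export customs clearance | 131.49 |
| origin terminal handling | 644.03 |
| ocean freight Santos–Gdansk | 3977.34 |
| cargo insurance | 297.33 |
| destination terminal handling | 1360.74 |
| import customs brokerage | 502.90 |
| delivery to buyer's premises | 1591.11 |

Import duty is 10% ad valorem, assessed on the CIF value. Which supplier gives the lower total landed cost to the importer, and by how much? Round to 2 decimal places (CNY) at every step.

Supplier A (CFR):
CIF value = CFR price + insurance = 246985.64 + 297.33 = 247282.97
Import duty = 247282.97 × 10% = 24728.30
Buyer bears (A): 297.33 + 1360.74 + 502.90 + 1591.11 = 3752.08
Landed cost (A) = invoice 246985.64 + 3752.08 + duty 24728.30 = 275466.02
Supplier B (FOB):
CIF value = FOB price + freight + insurance = 222188.15 + 3977.34 + 297.33 = 226462.82
Import duty = 226462.82 × 10% = 22646.28
Buyer bears (B): 3977.34 + 297.33 + 1360.74 + 502.90 + 1591.11 = 7729.42
Landed cost (B) = invoice 222188.15 + 7729.42 + duty 22646.28 = 252563.85
Difference = |275466.02 − 252563.85| = 22902.17

Supplier B is cheaper by CNY 22902.17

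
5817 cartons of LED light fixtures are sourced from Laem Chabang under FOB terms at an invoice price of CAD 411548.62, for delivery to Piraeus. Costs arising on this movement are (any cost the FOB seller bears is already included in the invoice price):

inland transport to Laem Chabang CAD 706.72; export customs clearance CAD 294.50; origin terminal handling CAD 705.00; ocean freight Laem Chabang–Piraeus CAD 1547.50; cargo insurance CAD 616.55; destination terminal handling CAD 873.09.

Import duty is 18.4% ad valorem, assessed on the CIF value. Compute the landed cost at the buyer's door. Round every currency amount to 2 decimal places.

Total landed cost: CAD 490708.89

FOB: the seller bears costs until goods are on board at the origin port; the buyer bears freight, insurance and all costs thereafter.
Already in the invoice (seller's account under FOB): inland to port, export clearance, origin terminal — exclude.
CIF value = FOB price + freight + insurance = 411548.62 + 1547.50 + 616.55 = 413712.67
Import duty = 413712.67 × 18.4% = 76123.13
Buyer bears: freight 1547.50 + insurance 616.55 + destination terminal 873.09 + duty 76123.13 = 79160.27
Landed cost = invoice 411548.62 + 79160.27 = 490708.89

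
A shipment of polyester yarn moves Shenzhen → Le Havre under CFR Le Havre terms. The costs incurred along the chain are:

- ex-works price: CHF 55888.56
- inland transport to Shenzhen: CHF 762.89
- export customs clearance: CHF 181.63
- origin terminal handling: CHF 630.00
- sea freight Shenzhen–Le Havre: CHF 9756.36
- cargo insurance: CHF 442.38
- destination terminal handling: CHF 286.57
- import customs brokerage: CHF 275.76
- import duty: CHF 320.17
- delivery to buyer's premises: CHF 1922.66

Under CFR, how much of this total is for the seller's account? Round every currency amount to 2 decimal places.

Seller's account: CHF 67219.44

CFR: the seller pays costs through ocean freight to the destination port, but not insurance.
Seller's account: goods 55888.56 + inland to port 762.89 + export clearance 181.63 + origin terminal 630.00 + freight 9756.36 = 67219.44
Buyer's account: insurance 442.38 + destination terminal 286.57 + brokerage 275.76 + duty 320.17 + delivery 1922.66 = 3247.54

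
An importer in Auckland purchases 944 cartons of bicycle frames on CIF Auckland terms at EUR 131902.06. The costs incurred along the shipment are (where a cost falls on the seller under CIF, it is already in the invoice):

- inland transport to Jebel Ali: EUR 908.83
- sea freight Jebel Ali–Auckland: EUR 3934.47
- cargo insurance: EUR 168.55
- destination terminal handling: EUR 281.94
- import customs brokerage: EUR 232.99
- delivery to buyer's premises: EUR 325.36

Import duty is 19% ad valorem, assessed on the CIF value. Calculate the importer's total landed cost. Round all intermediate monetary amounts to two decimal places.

CIF: the seller pays costs through ocean freight and marine insurance to the destination port.
Already in the invoice (seller's account under CIF): inland to port, freight, insurance — exclude.
The CIF price already equals the CIF value: 131902.06
Import duty = 131902.06 × 19% = 25061.39
Buyer bears: destination terminal 281.94 + brokerage 232.99 + delivery 325.36 + duty 25061.39 = 25901.68
Landed cost = invoice 131902.06 + 25901.68 = 157803.74

Total landed cost: EUR 157803.74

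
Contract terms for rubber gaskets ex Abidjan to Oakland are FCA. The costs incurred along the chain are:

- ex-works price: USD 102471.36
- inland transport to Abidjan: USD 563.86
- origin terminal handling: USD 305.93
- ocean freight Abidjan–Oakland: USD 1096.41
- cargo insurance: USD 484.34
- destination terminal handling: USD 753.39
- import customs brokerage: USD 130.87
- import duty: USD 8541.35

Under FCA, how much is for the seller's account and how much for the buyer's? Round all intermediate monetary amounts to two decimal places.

FCA: the seller delivers export-cleared goods to the carrier; the buyer bears costs from that point.
Seller's account: goods 102471.36 + inland to port 563.86 = 103035.22
Buyer's account: origin terminal 305.93 + freight 1096.41 + insurance 484.34 + destination terminal 753.39 + brokerage 130.87 + duty 8541.35 = 11312.29

Seller: USD 103035.22; buyer: USD 11312.29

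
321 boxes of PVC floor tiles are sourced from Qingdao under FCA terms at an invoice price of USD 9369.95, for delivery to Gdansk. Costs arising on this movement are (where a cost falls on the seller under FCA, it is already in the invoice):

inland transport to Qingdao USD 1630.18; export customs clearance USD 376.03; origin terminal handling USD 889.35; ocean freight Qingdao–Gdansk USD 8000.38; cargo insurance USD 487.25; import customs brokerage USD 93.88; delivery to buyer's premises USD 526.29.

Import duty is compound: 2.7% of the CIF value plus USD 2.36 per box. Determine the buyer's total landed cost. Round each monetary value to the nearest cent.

Total landed cost: USD 20630.83

FCA: the seller delivers export-cleared goods to the carrier; the buyer bears costs from that point.
Already in the invoice (seller's account under FCA): inland to port, export clearance — exclude.
CIF value = FCA price + origin terminal + freight + insurance = 9369.95 + 889.35 + 8000.38 + 487.25 = 18746.93
Ad valorem component: 18746.93 × 2.7% = 506.17
Specific component: 321 × 2.36 = 757.56
Import duty = 506.17 + 757.56 = 1263.73
Buyer bears: origin terminal 889.35 + freight 8000.38 + insurance 487.25 + brokerage 93.88 + delivery 526.29 + duty 1263.73 = 11260.88
Landed cost = invoice 9369.95 + 11260.88 = 20630.83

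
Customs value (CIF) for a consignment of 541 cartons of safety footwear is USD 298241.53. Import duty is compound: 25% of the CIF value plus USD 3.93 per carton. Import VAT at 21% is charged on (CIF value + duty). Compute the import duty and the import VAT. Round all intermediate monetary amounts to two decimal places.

Ad valorem component: 298241.53 × 25% = 74560.38
Specific component: 541 × 3.93 = 2126.13
Import duty = 74560.38 + 2126.13 = 76686.51
VAT base = CIF + duty = 298241.53 + 76686.51 = 374928.04
Import VAT = 374928.04 × 21% = 78734.89

Import duty: USD 76686.51; import VAT: USD 78734.89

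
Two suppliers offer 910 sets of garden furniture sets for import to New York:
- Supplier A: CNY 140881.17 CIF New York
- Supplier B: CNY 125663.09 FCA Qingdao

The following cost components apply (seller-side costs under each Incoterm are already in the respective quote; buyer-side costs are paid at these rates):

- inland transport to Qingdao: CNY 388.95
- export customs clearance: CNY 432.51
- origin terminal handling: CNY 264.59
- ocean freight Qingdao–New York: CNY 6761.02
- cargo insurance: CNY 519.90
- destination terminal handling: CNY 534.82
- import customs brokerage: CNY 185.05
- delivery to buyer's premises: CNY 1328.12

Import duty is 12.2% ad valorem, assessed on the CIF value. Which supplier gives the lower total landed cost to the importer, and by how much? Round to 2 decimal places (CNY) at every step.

Supplier A (CIF):
The CIF price already equals the CIF value: 140881.17
Import duty = 140881.17 × 12.2% = 17187.50
Buyer bears (A): 534.82 + 185.05 + 1328.12 = 2047.99
Landed cost (A) = invoice 140881.17 + 2047.99 + duty 17187.50 = 160116.66
Supplier B (FCA):
CIF value = FCA price + origin terminal + freight + insurance = 125663.09 + 264.59 + 6761.02 + 519.90 = 133208.60
Import duty = 133208.60 × 12.2% = 16251.45
Buyer bears (B): 264.59 + 6761.02 + 519.90 + 534.82 + 185.05 + 1328.12 = 9593.50
Landed cost (B) = invoice 125663.09 + 9593.50 + duty 16251.45 = 151508.04
Difference = |160116.66 − 151508.04| = 8608.62

Supplier B is cheaper by CNY 8608.62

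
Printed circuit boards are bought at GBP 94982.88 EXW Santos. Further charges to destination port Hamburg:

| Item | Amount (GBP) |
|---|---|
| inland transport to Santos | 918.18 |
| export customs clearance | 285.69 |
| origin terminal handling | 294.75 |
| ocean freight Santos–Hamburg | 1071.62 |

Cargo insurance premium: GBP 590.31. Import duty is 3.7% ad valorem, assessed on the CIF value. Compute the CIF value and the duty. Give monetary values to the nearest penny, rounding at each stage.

CIF = EXW price + pre-shipment costs + freight + insurance
CIF = 94982.88 + 918.18 + 285.69 + 294.75 + 1071.62 + 590.31 = 98143.43
Import duty = 98143.43 × 3.7% = 3631.31

CIF value: GBP 98143.43; import duty: GBP 3631.31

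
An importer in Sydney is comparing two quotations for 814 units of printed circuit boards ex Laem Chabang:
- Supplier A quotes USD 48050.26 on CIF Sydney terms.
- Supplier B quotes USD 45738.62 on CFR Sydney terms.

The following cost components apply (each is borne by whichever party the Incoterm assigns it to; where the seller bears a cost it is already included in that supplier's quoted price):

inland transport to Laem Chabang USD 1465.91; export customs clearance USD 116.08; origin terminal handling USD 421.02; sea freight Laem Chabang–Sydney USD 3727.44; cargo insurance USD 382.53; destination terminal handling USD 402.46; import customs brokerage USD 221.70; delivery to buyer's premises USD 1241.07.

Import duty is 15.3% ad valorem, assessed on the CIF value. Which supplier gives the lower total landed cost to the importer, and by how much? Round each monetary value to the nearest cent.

Supplier A (CIF):
The CIF price already equals the CIF value: 48050.26
Import duty = 48050.26 × 15.3% = 7351.69
Buyer bears (A): 402.46 + 221.70 + 1241.07 = 1865.23
Landed cost (A) = invoice 48050.26 + 1865.23 + duty 7351.69 = 57267.18
Supplier B (CFR):
CIF value = CFR price + insurance = 45738.62 + 382.53 = 46121.15
Import duty = 46121.15 × 15.3% = 7056.54
Buyer bears (B): 382.53 + 402.46 + 221.70 + 1241.07 = 2247.76
Landed cost (B) = invoice 45738.62 + 2247.76 + duty 7056.54 = 55042.92
Difference = |57267.18 − 55042.92| = 2224.26

Supplier B is cheaper by USD 2224.26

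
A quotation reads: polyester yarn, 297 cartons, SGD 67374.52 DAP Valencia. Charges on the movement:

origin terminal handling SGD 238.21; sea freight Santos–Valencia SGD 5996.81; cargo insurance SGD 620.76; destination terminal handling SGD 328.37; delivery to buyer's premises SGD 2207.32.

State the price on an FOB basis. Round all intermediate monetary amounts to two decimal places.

FOB price: SGD 58221.26

Not relevant to the conversion: origin terminal — on the seller under both DAP and FOB; already in the DAP price and stays in the FOB price.
From DAP to FOB, the seller no longer bears: freight, insurance, destination terminal, delivery.
FOB price = 67374.52 − 5996.81 − 620.76 − 328.37 − 2207.32 = 58221.26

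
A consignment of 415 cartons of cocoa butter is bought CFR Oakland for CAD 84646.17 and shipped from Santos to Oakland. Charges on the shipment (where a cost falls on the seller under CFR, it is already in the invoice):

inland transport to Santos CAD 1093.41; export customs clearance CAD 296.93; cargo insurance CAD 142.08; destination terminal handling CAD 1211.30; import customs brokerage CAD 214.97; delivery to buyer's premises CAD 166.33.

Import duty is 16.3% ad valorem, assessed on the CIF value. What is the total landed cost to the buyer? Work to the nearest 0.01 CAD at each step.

Total landed cost: CAD 100201.33

CFR: the seller pays costs through ocean freight to the destination port, but not insurance.
Already in the invoice (seller's account under CFR): inland to port, export clearance — exclude.
CIF value = CFR price + insurance = 84646.17 + 142.08 = 84788.25
Import duty = 84788.25 × 16.3% = 13820.48
Buyer bears: insurance 142.08 + destination terminal 1211.30 + brokerage 214.97 + delivery 166.33 + duty 13820.48 = 15555.16
Landed cost = invoice 84646.17 + 15555.16 = 100201.33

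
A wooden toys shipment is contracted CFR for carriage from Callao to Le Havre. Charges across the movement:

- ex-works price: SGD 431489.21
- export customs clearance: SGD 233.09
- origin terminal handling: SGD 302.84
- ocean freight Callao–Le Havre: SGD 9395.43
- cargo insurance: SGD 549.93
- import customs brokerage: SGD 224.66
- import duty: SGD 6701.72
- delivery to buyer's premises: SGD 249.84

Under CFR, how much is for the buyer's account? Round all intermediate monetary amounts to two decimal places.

CFR: the seller pays costs through ocean freight to the destination port, but not insurance.
Seller's account: goods 431489.21 + export clearance 233.09 + origin terminal 302.84 + freight 9395.43 = 441420.57
Buyer's account: insurance 549.93 + brokerage 224.66 + duty 6701.72 + delivery 249.84 = 7726.15

Buyer's account: SGD 7726.15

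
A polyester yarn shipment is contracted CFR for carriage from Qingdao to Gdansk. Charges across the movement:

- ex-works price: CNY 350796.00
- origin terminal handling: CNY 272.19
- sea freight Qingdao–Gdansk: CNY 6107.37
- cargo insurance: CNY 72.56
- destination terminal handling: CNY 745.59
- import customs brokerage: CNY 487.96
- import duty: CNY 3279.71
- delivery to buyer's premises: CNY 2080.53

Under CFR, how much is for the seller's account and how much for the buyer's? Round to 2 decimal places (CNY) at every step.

Seller: CNY 357175.56; buyer: CNY 6666.35

CFR: the seller pays costs through ocean freight to the destination port, but not insurance.
Seller's account: goods 350796.00 + origin terminal 272.19 + freight 6107.37 = 357175.56
Buyer's account: insurance 72.56 + destination terminal 745.59 + brokerage 487.96 + duty 3279.71 + delivery 2080.53 = 6666.35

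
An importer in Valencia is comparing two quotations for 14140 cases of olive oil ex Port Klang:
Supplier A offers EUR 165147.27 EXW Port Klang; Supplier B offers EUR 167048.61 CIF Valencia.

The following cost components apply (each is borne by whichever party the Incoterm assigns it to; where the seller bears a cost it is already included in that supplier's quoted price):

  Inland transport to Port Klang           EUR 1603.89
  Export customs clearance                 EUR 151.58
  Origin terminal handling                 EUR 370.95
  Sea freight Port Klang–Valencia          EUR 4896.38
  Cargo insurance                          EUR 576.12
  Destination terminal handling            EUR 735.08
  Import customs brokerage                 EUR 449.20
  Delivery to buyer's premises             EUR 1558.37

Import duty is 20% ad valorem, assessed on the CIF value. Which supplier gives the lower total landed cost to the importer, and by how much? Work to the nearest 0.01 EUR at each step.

Supplier A (EXW):
CIF value = EXW price + inland to port + export clearance + origin terminal + freight + insurance = 165147.27 + 1603.89 + 151.58 + 370.95 + 4896.38 + 576.12 = 172746.19
Import duty = 172746.19 × 20% = 34549.24
Buyer bears (A): 1603.89 + 151.58 + 370.95 + 4896.38 + 576.12 + 735.08 + 449.20 + 1558.37 = 10341.57
Landed cost (A) = invoice 165147.27 + 10341.57 + duty 34549.24 = 210038.08
Supplier B (CIF):
The CIF price already equals the CIF value: 167048.61
Import duty = 167048.61 × 20% = 33409.72
Buyer bears (B): 735.08 + 449.20 + 1558.37 = 2742.65
Landed cost (B) = invoice 167048.61 + 2742.65 + duty 33409.72 = 203200.98
Difference = |210038.08 − 203200.98| = 6837.10

Supplier B is cheaper by EUR 6837.10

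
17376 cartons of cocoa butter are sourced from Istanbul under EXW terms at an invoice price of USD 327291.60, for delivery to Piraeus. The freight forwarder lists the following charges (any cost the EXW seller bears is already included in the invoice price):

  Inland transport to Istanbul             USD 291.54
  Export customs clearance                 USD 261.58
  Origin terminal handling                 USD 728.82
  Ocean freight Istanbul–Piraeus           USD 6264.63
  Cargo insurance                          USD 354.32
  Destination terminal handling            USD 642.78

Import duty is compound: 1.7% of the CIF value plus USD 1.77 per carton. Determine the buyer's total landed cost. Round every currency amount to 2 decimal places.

Total landed cost: USD 372289.06

EXW: the seller makes goods available at their premises; the buyer bears all onward costs.
CIF value = EXW price + inland to port + export clearance + origin terminal + freight + insurance = 327291.60 + 291.54 + 261.58 + 728.82 + 6264.63 + 354.32 = 335192.49
Ad valorem component: 335192.49 × 1.7% = 5698.27
Specific component: 17376 × 1.77 = 30755.52
Import duty = 5698.27 + 30755.52 = 36453.79
Buyer bears: inland to port 291.54 + export clearance 261.58 + origin terminal 728.82 + freight 6264.63 + insurance 354.32 + destination terminal 642.78 + duty 36453.79 = 44997.46
Landed cost = invoice 327291.60 + 44997.46 = 372289.06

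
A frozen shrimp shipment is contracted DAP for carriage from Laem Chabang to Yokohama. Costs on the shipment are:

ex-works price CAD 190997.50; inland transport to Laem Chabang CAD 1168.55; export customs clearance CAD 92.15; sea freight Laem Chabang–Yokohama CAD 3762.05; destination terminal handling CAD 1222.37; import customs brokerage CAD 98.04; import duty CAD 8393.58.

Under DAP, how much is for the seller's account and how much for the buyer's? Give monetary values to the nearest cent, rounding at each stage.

Seller: CAD 197242.62; buyer: CAD 8491.62

DAP: the seller bears all costs to the named destination except import duty and clearance.
Seller's account: goods 190997.50 + inland to port 1168.55 + export clearance 92.15 + freight 3762.05 + destination terminal 1222.37 = 197242.62
Buyer's account: brokerage 98.04 + duty 8393.58 = 8491.62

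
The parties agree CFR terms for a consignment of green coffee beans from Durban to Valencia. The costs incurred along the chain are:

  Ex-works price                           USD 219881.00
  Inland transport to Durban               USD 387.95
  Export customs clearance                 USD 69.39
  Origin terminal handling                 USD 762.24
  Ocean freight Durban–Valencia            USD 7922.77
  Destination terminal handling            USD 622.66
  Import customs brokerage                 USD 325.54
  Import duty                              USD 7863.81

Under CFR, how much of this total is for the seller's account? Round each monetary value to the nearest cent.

Seller's account: USD 229023.35

CFR: the seller pays costs through ocean freight to the destination port, but not insurance.
Seller's account: goods 219881.00 + inland to port 387.95 + export clearance 69.39 + origin terminal 762.24 + freight 7922.77 = 229023.35
Buyer's account: destination terminal 622.66 + brokerage 325.54 + duty 7863.81 = 8812.01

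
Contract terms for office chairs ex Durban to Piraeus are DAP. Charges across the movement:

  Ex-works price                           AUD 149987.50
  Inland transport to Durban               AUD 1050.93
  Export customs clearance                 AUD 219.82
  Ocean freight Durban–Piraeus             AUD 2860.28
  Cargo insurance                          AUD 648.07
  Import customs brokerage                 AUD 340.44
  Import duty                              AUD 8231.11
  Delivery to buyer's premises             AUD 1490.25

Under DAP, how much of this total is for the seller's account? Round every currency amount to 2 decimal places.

DAP: the seller bears all costs to the named destination except import duty and clearance.
Seller's account: goods 149987.50 + inland to port 1050.93 + export clearance 219.82 + freight 2860.28 + insurance 648.07 + delivery 1490.25 = 156256.85
Buyer's account: brokerage 340.44 + duty 8231.11 = 8571.55

Seller's account: AUD 156256.85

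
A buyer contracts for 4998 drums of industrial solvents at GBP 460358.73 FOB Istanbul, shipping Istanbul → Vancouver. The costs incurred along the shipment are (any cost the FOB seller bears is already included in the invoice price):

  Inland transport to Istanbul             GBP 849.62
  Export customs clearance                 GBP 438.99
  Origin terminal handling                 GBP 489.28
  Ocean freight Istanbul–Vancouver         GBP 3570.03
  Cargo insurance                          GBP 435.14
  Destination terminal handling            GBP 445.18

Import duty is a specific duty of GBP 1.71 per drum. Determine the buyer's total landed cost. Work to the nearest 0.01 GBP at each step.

FOB: the seller bears costs until goods are on board at the origin port; the buyer bears freight, insurance and all costs thereafter.
Already in the invoice (seller's account under FOB): inland to port, export clearance, origin terminal — exclude.
CIF value = FOB price + freight + insurance = 460358.73 + 3570.03 + 435.14 = 464363.90
Import duty = 4998 × 1.71 = 8546.58
Buyer bears: freight 3570.03 + insurance 435.14 + destination terminal 445.18 + duty 8546.58 = 12996.93
Landed cost = invoice 460358.73 + 12996.93 = 473355.66

Total landed cost: GBP 473355.66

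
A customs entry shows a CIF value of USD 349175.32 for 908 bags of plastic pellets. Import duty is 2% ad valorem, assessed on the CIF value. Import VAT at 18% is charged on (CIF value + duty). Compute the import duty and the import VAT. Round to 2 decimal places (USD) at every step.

Import duty = 349175.32 × 2% = 6983.51
VAT base = CIF + duty = 349175.32 + 6983.51 = 356158.83
Import VAT = 356158.83 × 18% = 64108.59

Import duty: USD 6983.51; import VAT: USD 64108.59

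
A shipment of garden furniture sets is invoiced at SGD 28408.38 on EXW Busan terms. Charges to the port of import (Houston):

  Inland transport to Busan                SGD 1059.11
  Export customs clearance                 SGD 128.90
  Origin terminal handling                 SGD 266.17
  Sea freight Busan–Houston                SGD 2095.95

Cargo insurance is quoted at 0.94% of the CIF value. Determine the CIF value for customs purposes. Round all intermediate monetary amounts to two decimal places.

CIF value: SGD 32261.77

Let C be the CIF value. C = EXW price + pre-shipment costs + freight + 0.94% × C
C − 0.94% × C = 28408.38 + 1059.11 + 128.90 + 266.17 + 2095.95
0.9906 × C = 31958.51
C = 31958.51 / 0.9906 = 32261.77
Insurance premium = 0.94% × 32261.77 = 303.26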